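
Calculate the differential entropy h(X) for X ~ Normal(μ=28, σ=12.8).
3.9684 nats

We have X ~ Normal(μ=28, σ=12.8).

The differential entropy measures the uncertainty or information content of the distribution.

For a Normal distribution with μ=28, σ=12.8:
h(X) = 3.9684 nats

(In bits, this would be 5.7252 bits.)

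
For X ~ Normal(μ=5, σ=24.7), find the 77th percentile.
23.2495

We have X ~ Normal(μ=5, σ=24.7).

We want to find x such that P(X ≤ x) = 0.77.

This is the 77th percentile, which means 77% of values fall below this point.

Using the inverse CDF (quantile function):
x = F⁻¹(0.77) = 23.2495

Verification: P(X ≤ 23.2495) = 0.77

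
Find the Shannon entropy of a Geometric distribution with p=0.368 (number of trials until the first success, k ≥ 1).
1.7877 nats

We have X ~ Geometric(p=0.368) (number of trials until the first success, k ≥ 1).

The Shannon entropy measures the uncertainty or information content of the distribution.

For a Geometric distribution with p=0.368 (number of trials until the first success, k ≥ 1):
H(X) = 1.7877 nats

(In bits, this would be 2.5791 bits.)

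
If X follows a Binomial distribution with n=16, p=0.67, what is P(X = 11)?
0.208773

We have X ~ Binomial(n=16, p=0.67).

For a Binomial distribution, the PMF gives us the probability of each outcome.

Using the PMF formula:
P(X = 11) = 0.208773

Rounded to 4 decimal places: 0.2088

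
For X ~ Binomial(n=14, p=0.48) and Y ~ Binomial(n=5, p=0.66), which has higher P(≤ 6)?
Y has higher probability (P(Y ≤ 6) = 1.0000 > P(X ≤ 6) = 0.4549)

Compute P(≤ 6) for each distribution:

X ~ Binomial(n=14, p=0.48):
P(X ≤ 6) = 0.4549

Y ~ Binomial(n=5, p=0.66):
P(Y ≤ 6) = 1.0000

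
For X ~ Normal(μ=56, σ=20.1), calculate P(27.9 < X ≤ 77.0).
0.770882

We have X ~ Normal(μ=56, σ=20.1).

To find P(27.9 < X ≤ 77.0), we use:
P(27.9 < X ≤ 77.0) = P(X ≤ 77.0) - P(X ≤ 27.9)
                 = F(77.0) - F(27.9)
                 = 0.851937 - 0.081055
                 = 0.770882

So there's approximately a 77.1% chance that X falls in this range.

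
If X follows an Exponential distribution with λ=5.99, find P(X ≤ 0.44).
0.928324

We have X ~ Exponential(λ=5.99).

The CDF gives us P(X ≤ k).

Using the CDF:
P(X ≤ 0.44) = 0.928324

This means there's approximately a 92.8% chance that X is at most 0.44.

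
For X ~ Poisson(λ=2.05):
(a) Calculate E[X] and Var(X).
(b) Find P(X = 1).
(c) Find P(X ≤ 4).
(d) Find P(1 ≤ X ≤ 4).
(a) E[X] = 2.0500, Var(X) = 2.0500
(b) P(X = 1) = 0.263907
(c) P(X ≤ 4) = 0.942723
(d) P(1 ≤ X ≤ 4) = 0.813988

We have X ~ Poisson(λ=2.05).

(a) Moments:
E[X] = 2.0500
Var(X) = 2.0500
σ = √Var(X) = 1.4318

(b) Point probability using PMF:
P(X = 1) = 0.263907

(c) Cumulative probability using CDF:
P(X ≤ 4) = F(4) = 0.942723

(d) Range probability:
P(1 ≤ X ≤ 4) = P(X ≤ 4) - P(X ≤ 0)
                   = F(4) - F(0)
                   = 0.942723 - 0.128735
                   = 0.813988

This means approximately 81.4% of outcomes fall in the interval [1, 4].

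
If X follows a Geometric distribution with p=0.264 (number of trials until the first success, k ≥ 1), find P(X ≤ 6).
0.841048

We have X ~ Geometric(p=0.264) (number of trials until the first success, k ≥ 1).

The CDF gives us P(X ≤ k).

Using the CDF:
P(X ≤ 6) = 0.841048

This means there's approximately a 84.1% chance that X is at most 6.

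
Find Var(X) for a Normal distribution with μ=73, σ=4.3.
18.4900

We have X ~ Normal(μ=73, σ=4.3).

For a Normal distribution with μ=73, σ=4.3:
Var(X) = 18.4900

The variance measures the spread of the distribution around the mean.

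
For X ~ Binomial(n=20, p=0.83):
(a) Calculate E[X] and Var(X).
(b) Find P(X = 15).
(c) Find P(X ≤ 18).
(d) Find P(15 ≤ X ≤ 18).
(a) E[X] = 16.6000, Var(X) = 2.8220
(b) P(X = 15) = 0.134543
(c) P(X ≤ 18) = 0.877306
(d) P(15 ≤ X ≤ 18) = 0.767530

We have X ~ Binomial(n=20, p=0.83).

(a) Moments:
E[X] = 16.6000
Var(X) = 2.8220
σ = √Var(X) = 1.6799

(b) Point probability using PMF:
P(X = 15) = 0.134543

(c) Cumulative probability using CDF:
P(X ≤ 18) = F(18) = 0.877306

(d) Range probability:
P(15 ≤ X ≤ 18) = P(X ≤ 18) - P(X ≤ 14)
                   = F(18) - F(14)
                   = 0.877306 - 0.109776
                   = 0.767530

This means approximately 76.8% of outcomes fall in the interval [15, 18].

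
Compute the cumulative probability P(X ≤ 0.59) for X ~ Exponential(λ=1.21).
0.510269

We have X ~ Exponential(λ=1.21).

The CDF gives us P(X ≤ k).

Using the CDF:
P(X ≤ 0.59) = 0.510269

This means there's approximately a 51.0% chance that X is at most 0.59.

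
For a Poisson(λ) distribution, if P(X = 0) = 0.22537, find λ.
λ = 1.4900

For a Poisson(λ) distribution, the PMF at 0 is:
P(X = 0) = λ^0 e^(-λ) / 0! = e^(-λ)

Given P(X = 0) = 0.22537:
e^(-λ) = 0.22537
-λ = ln(0.22537)
λ = -ln(0.22537) = 1.4900

Verification: e^(-1.4900) = 0.22537 ✓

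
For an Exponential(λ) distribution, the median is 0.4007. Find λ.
λ = 1.7298

For X ~ Exponential(λ), the CDF is F(x) = 1 - e^(-λx).
The median m satisfies F(m) = 0.5:
1 - e^(-λm) = 0.5
e^(-λm) = 0.5
λm = ln(2)
m = ln(2) / λ

Given m = 0.4007:
λ = ln(2) / 0.4007 = 0.693147 / 0.4007 = 1.7298

Verification: ln(2) / 1.7298 = 0.4007 ✓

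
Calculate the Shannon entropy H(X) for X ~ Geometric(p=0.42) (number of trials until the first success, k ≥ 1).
1.6197 nats

We have X ~ Geometric(p=0.42) (number of trials until the first success, k ≥ 1).

The Shannon entropy measures the uncertainty or information content of the distribution.

For a Geometric distribution with p=0.42 (number of trials until the first success, k ≥ 1):
H(X) = 1.6197 nats

(In bits, this would be 2.3368 bits.)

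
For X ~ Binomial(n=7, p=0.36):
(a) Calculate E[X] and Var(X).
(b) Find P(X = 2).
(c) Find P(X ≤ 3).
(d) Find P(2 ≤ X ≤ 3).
(a) E[X] = 2.5200, Var(X) = 1.6128
(b) P(X = 2) = 0.292230
(c) P(X ≤ 3) = 0.783348
(d) P(2 ≤ X ≤ 3) = 0.566195

We have X ~ Binomial(n=7, p=0.36).

(a) Moments:
E[X] = 2.5200
Var(X) = 1.6128
σ = √Var(X) = 1.2700

(b) Point probability using PMF:
P(X = 2) = 0.292230

(c) Cumulative probability using CDF:
P(X ≤ 3) = F(3) = 0.783348

(d) Range probability:
P(2 ≤ X ≤ 3) = P(X ≤ 3) - P(X ≤ 1)
                   = F(3) - F(1)
                   = 0.783348 - 0.217154
                   = 0.566195

This means approximately 56.6% of outcomes fall in the interval [2, 3].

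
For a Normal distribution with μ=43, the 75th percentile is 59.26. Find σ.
σ = 24.1071

For X ~ Normal(μ, σ), the p-th percentile satisfies x = μ + z_p × σ,
where z_p = Φ⁻¹(p) is the standard normal quantile.

Step 1: z_{0.75} = Φ⁻¹(0.75) = 0.6745

Step 2: Solve for σ:
59.26 = 43 + 0.6745 × σ
σ = (59.26 - 43) / 0.6745
σ = 16.26 / 0.6745
σ = 24.1071

Verification: μ + z × σ = 43 + 0.6745 × 24.1071 = 59.26 ✓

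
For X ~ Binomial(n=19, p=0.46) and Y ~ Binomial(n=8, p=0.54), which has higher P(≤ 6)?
Y has higher probability (P(Y ≤ 6) = 0.9435 > P(X ≤ 6) = 0.1512)

Compute P(≤ 6) for each distribution:

X ~ Binomial(n=19, p=0.46):
P(X ≤ 6) = 0.1512

Y ~ Binomial(n=8, p=0.54):
P(Y ≤ 6) = 0.9435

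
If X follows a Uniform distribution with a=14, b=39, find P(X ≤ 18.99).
0.199600

We have X ~ Uniform(a=14, b=39).

The CDF gives us P(X ≤ k).

Using the CDF:
P(X ≤ 18.99) = 0.199600

This means there's approximately a 20.0% chance that X is at most 18.99.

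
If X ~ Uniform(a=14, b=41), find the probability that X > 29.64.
0.420741

We have X ~ Uniform(a=14, b=41).

P(X > 29.64) = 1 - P(X ≤ 29.64)
                = 1 - F(29.64)
                = 1 - 0.579259
                = 0.420741

So there's approximately a 42.1% chance that X exceeds 29.64.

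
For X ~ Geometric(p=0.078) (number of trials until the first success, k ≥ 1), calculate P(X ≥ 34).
0.068568

We have X ~ Geometric(p=0.078) (number of trials until the first success, k ≥ 1).

For discrete distributions, P(X ≥ 34) = 1 - P(X ≤ 33).

P(X ≤ 33) = 0.931432
P(X ≥ 34) = 1 - 0.931432 = 0.068568

So there's approximately a 6.9% chance that X is at least 34.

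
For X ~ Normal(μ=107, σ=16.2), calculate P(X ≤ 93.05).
0.194588

We have X ~ Normal(μ=107, σ=16.2).

The CDF gives us P(X ≤ k).

Using the CDF:
P(X ≤ 93.05) = 0.194588

This means there's approximately a 19.5% chance that X is at most 93.05.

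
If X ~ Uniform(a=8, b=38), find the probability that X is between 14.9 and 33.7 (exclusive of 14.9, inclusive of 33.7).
0.626667

We have X ~ Uniform(a=8, b=38).

To find P(14.9 < X ≤ 33.7), we use:
P(14.9 < X ≤ 33.7) = P(X ≤ 33.7) - P(X ≤ 14.9)
                 = F(33.7) - F(14.9)
                 = 0.856667 - 0.230000
                 = 0.626667

So there's approximately a 62.7% chance that X falls in this range.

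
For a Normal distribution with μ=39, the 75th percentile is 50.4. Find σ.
σ = 16.9017

For X ~ Normal(μ, σ), the p-th percentile satisfies x = μ + z_p × σ,
where z_p = Φ⁻¹(p) is the standard normal quantile.

Step 1: z_{0.75} = Φ⁻¹(0.75) = 0.6745

Step 2: Solve for σ:
50.4 = 39 + 0.6745 × σ
σ = (50.4 - 39) / 0.6745
σ = 11.40 / 0.6745
σ = 16.9017

Verification: μ + z × σ = 39 + 0.6745 × 16.9017 = 50.40 ✓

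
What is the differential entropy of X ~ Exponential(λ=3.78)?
-0.3297 nats

We have X ~ Exponential(λ=3.78).

The differential entropy measures the uncertainty or information content of the distribution.

For an Exponential distribution with λ=3.78:
h(X) = -0.3297 nats

(In bits, this would be -0.4757 bits.)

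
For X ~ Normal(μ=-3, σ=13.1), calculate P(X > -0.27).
0.417460

We have X ~ Normal(μ=-3, σ=13.1).

P(X > -0.27) = 1 - P(X ≤ -0.27)
                = 1 - F(-0.27)
                = 1 - 0.582540
                = 0.417460

So there's approximately a 41.7% chance that X exceeds -0.27.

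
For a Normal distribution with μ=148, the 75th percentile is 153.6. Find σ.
σ = 8.3026

For X ~ Normal(μ, σ), the p-th percentile satisfies x = μ + z_p × σ,
where z_p = Φ⁻¹(p) is the standard normal quantile.

Step 1: z_{0.75} = Φ⁻¹(0.75) = 0.6745

Step 2: Solve for σ:
153.6 = 148 + 0.6745 × σ
σ = (153.6 - 148) / 0.6745
σ = 5.60 / 0.6745
σ = 8.3026

Verification: μ + z × σ = 148 + 0.6745 × 8.3026 = 153.60 ✓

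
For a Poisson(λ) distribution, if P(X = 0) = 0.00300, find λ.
λ = 5.8091

For a Poisson(λ) distribution, the PMF at 0 is:
P(X = 0) = λ^0 e^(-λ) / 0! = e^(-λ)

Given P(X = 0) = 0.00300:
e^(-λ) = 0.00300
-λ = ln(0.00300)
λ = -ln(0.00300) = 5.8091

Verification: e^(-5.8091) = 0.00300 ✓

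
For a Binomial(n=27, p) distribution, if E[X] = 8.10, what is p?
p = 0.3

For a Binomial(n, p) distribution:
E[X] = n × p

Given n = 27 and E[X] = 8.10:
8.10 = 27 × p
p = 8.10 / 27 = 0.3

Verification: Binomial(27, 0.3) has E[X] = 8.10 ✓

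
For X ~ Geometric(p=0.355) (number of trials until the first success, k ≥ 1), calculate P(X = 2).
0.228975

We have X ~ Geometric(p=0.355) (number of trials until the first success, k ≥ 1).

For a Geometric distribution, the PMF gives us the probability of each outcome.

Using the PMF formula:
P(X = 2) = 0.228975

Rounded to 4 decimal places: 0.2290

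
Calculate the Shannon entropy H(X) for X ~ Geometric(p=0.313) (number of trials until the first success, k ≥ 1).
1.9856 nats

We have X ~ Geometric(p=0.313) (number of trials until the first success, k ≥ 1).

The Shannon entropy measures the uncertainty or information content of the distribution.

For a Geometric distribution with p=0.313 (number of trials until the first success, k ≥ 1):
H(X) = 1.9856 nats

(In bits, this would be 2.8646 bits.)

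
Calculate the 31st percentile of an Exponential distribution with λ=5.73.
0.0648

We have X ~ Exponential(λ=5.73).

We want to find x such that P(X ≤ x) = 0.31.

This is the 31st percentile, which means 31% of values fall below this point.

Using the inverse CDF (quantile function):
x = F⁻¹(0.31) = 0.0648

Verification: P(X ≤ 0.0648) = 0.31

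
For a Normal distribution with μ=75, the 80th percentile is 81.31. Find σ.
σ = 7.4974

For X ~ Normal(μ, σ), the p-th percentile satisfies x = μ + z_p × σ,
where z_p = Φ⁻¹(p) is the standard normal quantile.

Step 1: z_{0.8} = Φ⁻¹(0.8) = 0.8416

Step 2: Solve for σ:
81.31 = 75 + 0.8416 × σ
σ = (81.31 - 75) / 0.8416
σ = 6.31 / 0.8416
σ = 7.4974

Verification: μ + z × σ = 75 + 0.8416 × 7.4974 = 81.31 ✓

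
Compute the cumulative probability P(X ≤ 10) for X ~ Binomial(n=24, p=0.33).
0.867764

We have X ~ Binomial(n=24, p=0.33).

The CDF gives us P(X ≤ k).

Using the CDF:
P(X ≤ 10) = 0.867764

This means there's approximately a 86.8% chance that X is at most 10.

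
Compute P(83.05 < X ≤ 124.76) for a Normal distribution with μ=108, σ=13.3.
0.865861

We have X ~ Normal(μ=108, σ=13.3).

To find P(83.05 < X ≤ 124.76), we use:
P(83.05 < X ≤ 124.76) = P(X ≤ 124.76) - P(X ≤ 83.05)
                 = F(124.76) - F(83.05)
                 = 0.896192 - 0.030332
                 = 0.865861

So there's approximately a 86.6% chance that X falls in this range.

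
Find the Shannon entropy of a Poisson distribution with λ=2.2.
1.7590 nats

We have X ~ Poisson(λ=2.2).

The Shannon entropy measures the uncertainty or information content of the distribution.

For a Poisson distribution with λ=2.2:
H(X) = 1.7590 nats

(In bits, this would be 2.5376 bits.)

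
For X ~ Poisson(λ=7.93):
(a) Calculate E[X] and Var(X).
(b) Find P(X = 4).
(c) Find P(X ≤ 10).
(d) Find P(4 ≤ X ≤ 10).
(a) E[X] = 7.9300, Var(X) = 7.9300
(b) P(X = 4) = 0.059282
(c) P(X ≤ 10) = 0.822773
(d) P(4 ≤ X ≤ 10) = 0.778344

We have X ~ Poisson(λ=7.93).

(a) Moments:
E[X] = 7.9300
Var(X) = 7.9300
σ = √Var(X) = 2.8160

(b) Point probability using PMF:
P(X = 4) = 0.059282

(c) Cumulative probability using CDF:
P(X ≤ 10) = F(10) = 0.822773

(d) Range probability:
P(4 ≤ X ≤ 10) = P(X ≤ 10) - P(X ≤ 3)
                   = F(10) - F(3)
                   = 0.822773 - 0.044428
                   = 0.778344

This means approximately 77.8% of outcomes fall in the interval [4, 10].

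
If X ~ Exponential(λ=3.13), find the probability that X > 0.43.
0.260305

We have X ~ Exponential(λ=3.13).

P(X > 0.43) = 1 - P(X ≤ 0.43)
                = 1 - F(0.43)
                = 1 - 0.739695
                = 0.260305

So there's approximately a 26.0% chance that X exceeds 0.43.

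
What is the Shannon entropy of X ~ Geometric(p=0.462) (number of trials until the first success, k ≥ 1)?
1.4941 nats

We have X ~ Geometric(p=0.462) (number of trials until the first success, k ≥ 1).

The Shannon entropy measures the uncertainty or information content of the distribution.

For a Geometric distribution with p=0.462 (number of trials until the first success, k ≥ 1):
H(X) = 1.4941 nats

(In bits, this would be 2.1555 bits.)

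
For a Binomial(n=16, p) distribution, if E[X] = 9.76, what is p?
p = 0.61

For a Binomial(n, p) distribution:
E[X] = n × p

Given n = 16 and E[X] = 9.76:
9.76 = 16 × p
p = 9.76 / 16 = 0.61

Verification: Binomial(16, 0.61) has E[X] = 9.76 ✓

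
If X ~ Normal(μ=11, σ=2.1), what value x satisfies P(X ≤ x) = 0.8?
12.7674

We have X ~ Normal(μ=11, σ=2.1).

We want to find x such that P(X ≤ x) = 0.8.

This is the 80th percentile, which means 80% of values fall below this point.

Using the inverse CDF (quantile function):
x = F⁻¹(0.8) = 12.7674

Verification: P(X ≤ 12.7674) = 0.8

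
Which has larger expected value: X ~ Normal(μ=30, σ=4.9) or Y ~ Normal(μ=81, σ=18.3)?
Y has larger mean (81.0000 > 30.0000)

Compute the expected value for each distribution:

X ~ Normal(μ=30, σ=4.9):
E[X] = 30.0000

Y ~ Normal(μ=81, σ=18.3):
E[Y] = 81.0000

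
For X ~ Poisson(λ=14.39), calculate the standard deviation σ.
3.7934

We have X ~ Poisson(λ=14.39).

For a Poisson distribution with λ=14.39:
σ = √Var(X) = 3.7934

The standard deviation is the square root of the variance.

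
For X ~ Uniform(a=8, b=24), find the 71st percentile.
19.3600

We have X ~ Uniform(a=8, b=24).

We want to find x such that P(X ≤ x) = 0.71.

This is the 71st percentile, which means 71% of values fall below this point.

Using the inverse CDF (quantile function):
x = F⁻¹(0.71) = 19.3600

Verification: P(X ≤ 19.3600) = 0.71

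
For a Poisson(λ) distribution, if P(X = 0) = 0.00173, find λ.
λ = 6.3596

For a Poisson(λ) distribution, the PMF at 0 is:
P(X = 0) = λ^0 e^(-λ) / 0! = e^(-λ)

Given P(X = 0) = 0.00173:
e^(-λ) = 0.00173
-λ = ln(0.00173)
λ = -ln(0.00173) = 6.3596

Verification: e^(-6.3596) = 0.00173 ✓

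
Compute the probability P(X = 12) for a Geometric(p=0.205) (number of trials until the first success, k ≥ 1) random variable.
0.016436

We have X ~ Geometric(p=0.205) (number of trials until the first success, k ≥ 1).

For a Geometric distribution, the PMF gives us the probability of each outcome.

Using the PMF formula:
P(X = 12) = 0.016436

Rounded to 4 decimal places: 0.0164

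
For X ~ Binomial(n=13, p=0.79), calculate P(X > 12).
0.046682

We have X ~ Binomial(n=13, p=0.79).

P(X > 12) = 1 - P(X ≤ 12)
                = 1 - F(12)
                = 1 - 0.953318
                = 0.046682

So there's approximately a 4.7% chance that X exceeds 12.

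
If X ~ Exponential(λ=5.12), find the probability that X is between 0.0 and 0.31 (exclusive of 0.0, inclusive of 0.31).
0.795503

We have X ~ Exponential(λ=5.12).

To find P(0.0 < X ≤ 0.31), we use:
P(0.0 < X ≤ 0.31) = P(X ≤ 0.31) - P(X ≤ 0.0)
                 = F(0.31) - F(0.0)
                 = 0.795503 - 0.000000
                 = 0.795503

So there's approximately a 79.6% chance that X falls in this range.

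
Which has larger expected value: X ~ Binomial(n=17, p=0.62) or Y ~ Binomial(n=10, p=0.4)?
X has larger mean (10.5400 > 4.0000)

Compute the expected value for each distribution:

X ~ Binomial(n=17, p=0.62):
E[X] = 10.5400

Y ~ Binomial(n=10, p=0.4):
E[Y] = 4.0000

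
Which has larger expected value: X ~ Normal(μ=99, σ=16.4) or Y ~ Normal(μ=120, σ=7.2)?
Y has larger mean (120.0000 > 99.0000)

Compute the expected value for each distribution:

X ~ Normal(μ=99, σ=16.4):
E[X] = 99.0000

Y ~ Normal(μ=120, σ=7.2):
E[Y] = 120.0000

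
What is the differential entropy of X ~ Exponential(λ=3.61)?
-0.2837 nats

We have X ~ Exponential(λ=3.61).

The differential entropy measures the uncertainty or information content of the distribution.

For an Exponential distribution with λ=3.61:
h(X) = -0.2837 nats

(In bits, this would be -0.4093 bits.)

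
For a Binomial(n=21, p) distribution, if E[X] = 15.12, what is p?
p = 0.72

For a Binomial(n, p) distribution:
E[X] = n × p

Given n = 21 and E[X] = 15.12:
15.12 = 21 × p
p = 15.12 / 21 = 0.72

Verification: Binomial(21, 0.72) has E[X] = 15.12 ✓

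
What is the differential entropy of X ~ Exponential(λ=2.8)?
-0.0296 nats

We have X ~ Exponential(λ=2.8).

The differential entropy measures the uncertainty or information content of the distribution.

For an Exponential distribution with λ=2.8:
h(X) = -0.0296 nats

(In bits, this would be -0.0427 bits.)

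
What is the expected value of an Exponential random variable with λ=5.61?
0.1783

We have X ~ Exponential(λ=5.61).

For an Exponential distribution with λ=5.61:
E[X] = 0.1783

This is the expected (average) value of X.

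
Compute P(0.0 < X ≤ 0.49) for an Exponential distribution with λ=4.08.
0.864556

We have X ~ Exponential(λ=4.08).

To find P(0.0 < X ≤ 0.49), we use:
P(0.0 < X ≤ 0.49) = P(X ≤ 0.49) - P(X ≤ 0.0)
                 = F(0.49) - F(0.0)
                 = 0.864556 - 0.000000
                 = 0.864556

So there's approximately a 86.5% chance that X falls in this range.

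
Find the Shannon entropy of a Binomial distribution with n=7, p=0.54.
1.6921 nats

We have X ~ Binomial(n=7, p=0.54).

The Shannon entropy measures the uncertainty or information content of the distribution.

For a Binomial distribution with n=7, p=0.54:
H(X) = 1.6921 nats

(In bits, this would be 2.4412 bits.)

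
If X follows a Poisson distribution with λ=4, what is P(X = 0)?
0.018316

We have X ~ Poisson(λ=4).

For a Poisson distribution, the PMF gives us the probability of each outcome.

Using the PMF formula:
P(X = 0) = 0.018316

Rounded to 4 decimal places: 0.0183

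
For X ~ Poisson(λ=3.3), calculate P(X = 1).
0.121714

We have X ~ Poisson(λ=3.3).

For a Poisson distribution, the PMF gives us the probability of each outcome.

Using the PMF formula:
P(X = 1) = 0.121714

Rounded to 4 decimal places: 0.1217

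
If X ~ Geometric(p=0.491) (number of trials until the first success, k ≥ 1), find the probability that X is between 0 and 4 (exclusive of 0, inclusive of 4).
0.932877

We have X ~ Geometric(p=0.491) (number of trials until the first success, k ≥ 1).

To find P(0 < X ≤ 4), we use:
P(0 < X ≤ 4) = P(X ≤ 4) - P(X ≤ 0)
                 = F(4) - F(0)
                 = 0.932877 - 0.000000
                 = 0.932877

So there's approximately a 93.3% chance that X falls in this range.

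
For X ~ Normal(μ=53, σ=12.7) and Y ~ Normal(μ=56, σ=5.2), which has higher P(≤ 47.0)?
X has higher probability (P(X ≤ 47.0) = 0.3183 > P(Y ≤ 47.0) = 0.0417)

Compute P(≤ 47.0) for each distribution:

X ~ Normal(μ=53, σ=12.7):
P(X ≤ 47.0) = 0.3183

Y ~ Normal(μ=56, σ=5.2):
P(Y ≤ 47.0) = 0.0417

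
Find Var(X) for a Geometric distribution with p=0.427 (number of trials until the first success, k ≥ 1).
3.1427

We have X ~ Geometric(p=0.427) (number of trials until the first success, k ≥ 1).

For a Geometric distribution with p=0.427 (number of trials until the first success, k ≥ 1):
Var(X) = 3.1427

The variance measures the spread of the distribution around the mean.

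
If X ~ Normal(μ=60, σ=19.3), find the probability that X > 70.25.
0.297679

We have X ~ Normal(μ=60, σ=19.3).

P(X > 70.25) = 1 - P(X ≤ 70.25)
                = 1 - F(70.25)
                = 1 - 0.702321
                = 0.297679

So there's approximately a 29.8% chance that X exceeds 70.25.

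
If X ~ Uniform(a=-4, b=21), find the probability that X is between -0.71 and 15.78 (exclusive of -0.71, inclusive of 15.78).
0.659600

We have X ~ Uniform(a=-4, b=21).

To find P(-0.71 < X ≤ 15.78), we use:
P(-0.71 < X ≤ 15.78) = P(X ≤ 15.78) - P(X ≤ -0.71)
                 = F(15.78) - F(-0.71)
                 = 0.791200 - 0.131600
                 = 0.659600

So there's approximately a 66.0% chance that X falls in this range.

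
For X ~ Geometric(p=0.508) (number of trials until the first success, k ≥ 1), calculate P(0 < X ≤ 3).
0.880905

We have X ~ Geometric(p=0.508) (number of trials until the first success, k ≥ 1).

To find P(0 < X ≤ 3), we use:
P(0 < X ≤ 3) = P(X ≤ 3) - P(X ≤ 0)
                 = F(3) - F(0)
                 = 0.880905 - 0.000000
                 = 0.880905

So there's approximately a 88.1% chance that X falls in this range.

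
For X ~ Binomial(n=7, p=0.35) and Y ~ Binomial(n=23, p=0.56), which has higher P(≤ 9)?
X has higher probability (P(X ≤ 9) = 1.0000 > P(Y ≤ 9) = 0.0783)

Compute P(≤ 9) for each distribution:

X ~ Binomial(n=7, p=0.35):
P(X ≤ 9) = 1.0000

Y ~ Binomial(n=23, p=0.56):
P(Y ≤ 9) = 0.0783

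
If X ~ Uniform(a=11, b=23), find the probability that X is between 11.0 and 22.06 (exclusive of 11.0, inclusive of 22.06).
0.921667

We have X ~ Uniform(a=11, b=23).

To find P(11.0 < X ≤ 22.06), we use:
P(11.0 < X ≤ 22.06) = P(X ≤ 22.06) - P(X ≤ 11.0)
                 = F(22.06) - F(11.0)
                 = 0.921667 - 0.000000
                 = 0.921667

So there's approximately a 92.2% chance that X falls in this range.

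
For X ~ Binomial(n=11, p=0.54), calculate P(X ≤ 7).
0.826635

We have X ~ Binomial(n=11, p=0.54).

The CDF gives us P(X ≤ k).

Using the CDF:
P(X ≤ 7) = 0.826635

This means there's approximately a 82.7% chance that X is at most 7.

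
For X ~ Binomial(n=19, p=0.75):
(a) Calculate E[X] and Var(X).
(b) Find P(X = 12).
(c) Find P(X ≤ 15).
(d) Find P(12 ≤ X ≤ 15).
(a) E[X] = 14.2500, Var(X) = 3.5625
(b) P(X = 12) = 0.097419
(c) P(X ≤ 15) = 0.736907
(d) P(12 ≤ X ≤ 15) = 0.659450

We have X ~ Binomial(n=19, p=0.75).

(a) Moments:
E[X] = 14.2500
Var(X) = 3.5625
σ = √Var(X) = 1.8875

(b) Point probability using PMF:
P(X = 12) = 0.097419

(c) Cumulative probability using CDF:
P(X ≤ 15) = F(15) = 0.736907

(d) Range probability:
P(12 ≤ X ≤ 15) = P(X ≤ 15) - P(X ≤ 11)
                   = F(15) - F(11)
                   = 0.736907 - 0.077457
                   = 0.659450

This means approximately 65.9% of outcomes fall in the interval [12, 15].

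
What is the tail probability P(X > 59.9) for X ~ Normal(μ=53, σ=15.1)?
0.323852

We have X ~ Normal(μ=53, σ=15.1).

P(X > 59.9) = 1 - P(X ≤ 59.9)
                = 1 - F(59.9)
                = 1 - 0.676148
                = 0.323852

So there's approximately a 32.4% chance that X exceeds 59.9.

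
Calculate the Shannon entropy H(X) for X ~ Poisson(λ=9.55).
2.5379 nats

We have X ~ Poisson(λ=9.55).

The Shannon entropy measures the uncertainty or information content of the distribution.

For a Poisson distribution with λ=9.55:
H(X) = 2.5379 nats

(In bits, this would be 3.6615 bits.)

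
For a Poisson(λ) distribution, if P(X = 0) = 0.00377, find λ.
λ = 5.5807

For a Poisson(λ) distribution, the PMF at 0 is:
P(X = 0) = λ^0 e^(-λ) / 0! = e^(-λ)

Given P(X = 0) = 0.00377:
e^(-λ) = 0.00377
-λ = ln(0.00377)
λ = -ln(0.00377) = 5.5807

Verification: e^(-5.5807) = 0.00377 ✓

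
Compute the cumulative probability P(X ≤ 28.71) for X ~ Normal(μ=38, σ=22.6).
0.340514

We have X ~ Normal(μ=38, σ=22.6).

The CDF gives us P(X ≤ k).

Using the CDF:
P(X ≤ 28.71) = 0.340514

This means there's approximately a 34.1% chance that X is at most 28.71.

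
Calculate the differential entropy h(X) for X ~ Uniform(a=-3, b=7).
2.3026 nats

We have X ~ Uniform(a=-3, b=7).

The differential entropy measures the uncertainty or information content of the distribution.

For a Uniform distribution with a=-3, b=7:
h(X) = 2.3026 nats

(In bits, this would be 3.3219 bits.)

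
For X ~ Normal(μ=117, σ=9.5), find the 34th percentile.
113.0816

We have X ~ Normal(μ=117, σ=9.5).

We want to find x such that P(X ≤ x) = 0.34.

This is the 34th percentile, which means 34% of values fall below this point.

Using the inverse CDF (quantile function):
x = F⁻¹(0.34) = 113.0816

Verification: P(X ≤ 113.0816) = 0.34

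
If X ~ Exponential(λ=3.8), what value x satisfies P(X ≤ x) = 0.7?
0.3168

We have X ~ Exponential(λ=3.8).

We want to find x such that P(X ≤ x) = 0.7.

This is the 70th percentile, which means 70% of values fall below this point.

Using the inverse CDF (quantile function):
x = F⁻¹(0.7) = 0.3168

Verification: P(X ≤ 0.3168) = 0.7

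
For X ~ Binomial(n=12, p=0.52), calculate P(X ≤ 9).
0.973298

We have X ~ Binomial(n=12, p=0.52).

The CDF gives us P(X ≤ k).

Using the CDF:
P(X ≤ 9) = 0.973298

This means there's approximately a 97.3% chance that X is at most 9.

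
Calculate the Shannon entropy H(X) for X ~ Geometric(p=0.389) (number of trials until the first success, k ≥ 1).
1.7180 nats

We have X ~ Geometric(p=0.389) (number of trials until the first success, k ≥ 1).

The Shannon entropy measures the uncertainty or information content of the distribution.

For a Geometric distribution with p=0.389 (number of trials until the first success, k ≥ 1):
H(X) = 1.7180 nats

(In bits, this would be 2.4785 bits.)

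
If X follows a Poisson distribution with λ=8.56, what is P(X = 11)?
0.086795

We have X ~ Poisson(λ=8.56).

For a Poisson distribution, the PMF gives us the probability of each outcome.

Using the PMF formula:
P(X = 11) = 0.086795

Rounded to 4 decimal places: 0.0868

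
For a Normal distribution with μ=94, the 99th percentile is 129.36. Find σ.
σ = 15.1998

For X ~ Normal(μ, σ), the p-th percentile satisfies x = μ + z_p × σ,
where z_p = Φ⁻¹(p) is the standard normal quantile.

Step 1: z_{0.99} = Φ⁻¹(0.99) = 2.3263

Step 2: Solve for σ:
129.36 = 94 + 2.3263 × σ
σ = (129.36 - 94) / 2.3263
σ = 35.36 / 2.3263
σ = 15.1998

Verification: μ + z × σ = 94 + 2.3263 × 15.1998 = 129.36 ✓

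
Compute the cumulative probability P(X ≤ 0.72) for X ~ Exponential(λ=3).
0.884675

We have X ~ Exponential(λ=3).

The CDF gives us P(X ≤ k).

Using the CDF:
P(X ≤ 0.72) = 0.884675

This means there's approximately a 88.5% chance that X is at most 0.72.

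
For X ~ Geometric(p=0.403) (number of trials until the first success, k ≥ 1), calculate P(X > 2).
0.356409

We have X ~ Geometric(p=0.403) (number of trials until the first success, k ≥ 1).

P(X > 2) = 1 - P(X ≤ 2)
                = 1 - F(2)
                = 1 - 0.643591
                = 0.356409

So there's approximately a 35.6% chance that X exceeds 2.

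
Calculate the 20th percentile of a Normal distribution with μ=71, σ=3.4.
68.1385

We have X ~ Normal(μ=71, σ=3.4).

We want to find x such that P(X ≤ x) = 0.2.

This is the 20th percentile, which means 20% of values fall below this point.

Using the inverse CDF (quantile function):
x = F⁻¹(0.2) = 68.1385

Verification: P(X ≤ 68.1385) = 0.2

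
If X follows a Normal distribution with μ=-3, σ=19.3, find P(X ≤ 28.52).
0.948782

We have X ~ Normal(μ=-3, σ=19.3).

The CDF gives us P(X ≤ k).

Using the CDF:
P(X ≤ 28.52) = 0.948782

This means there's approximately a 94.9% chance that X is at most 28.52.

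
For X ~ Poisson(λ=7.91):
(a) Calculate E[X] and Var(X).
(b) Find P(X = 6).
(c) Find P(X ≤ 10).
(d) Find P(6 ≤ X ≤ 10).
(a) E[X] = 7.9100, Var(X) = 7.9100
(b) P(X = 6) = 0.124870
(c) P(X ≤ 10) = 0.824718
(d) P(6 ≤ X ≤ 10) = 0.625098

We have X ~ Poisson(λ=7.91).

(a) Moments:
E[X] = 7.9100
Var(X) = 7.9100
σ = √Var(X) = 2.8125

(b) Point probability using PMF:
P(X = 6) = 0.124870

(c) Cumulative probability using CDF:
P(X ≤ 10) = F(10) = 0.824718

(d) Range probability:
P(6 ≤ X ≤ 10) = P(X ≤ 10) - P(X ≤ 5)
                   = F(10) - F(5)
                   = 0.824718 - 0.199620
                   = 0.625098

This means approximately 62.5% of outcomes fall in the interval [6, 10].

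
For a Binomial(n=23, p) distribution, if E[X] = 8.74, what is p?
p = 0.38

For a Binomial(n, p) distribution:
E[X] = n × p

Given n = 23 and E[X] = 8.74:
8.74 = 23 × p
p = 8.74 / 23 = 0.38

Verification: Binomial(23, 0.38) has E[X] = 8.74 ✓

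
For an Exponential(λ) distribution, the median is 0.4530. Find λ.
λ = 1.5301

For X ~ Exponential(λ), the CDF is F(x) = 1 - e^(-λx).
The median m satisfies F(m) = 0.5:
1 - e^(-λm) = 0.5
e^(-λm) = 0.5
λm = ln(2)
m = ln(2) / λ

Given m = 0.4530:
λ = ln(2) / 0.4530 = 0.693147 / 0.4530 = 1.5301

Verification: ln(2) / 1.5301 = 0.4530 ✓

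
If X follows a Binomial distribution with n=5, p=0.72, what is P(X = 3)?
0.292626

We have X ~ Binomial(n=5, p=0.72).

For a Binomial distribution, the PMF gives us the probability of each outcome.

Using the PMF formula:
P(X = 3) = 0.292626

Rounded to 4 decimal places: 0.2926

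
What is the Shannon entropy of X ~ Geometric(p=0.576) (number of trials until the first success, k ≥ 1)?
1.1832 nats

We have X ~ Geometric(p=0.576) (number of trials until the first success, k ≥ 1).

The Shannon entropy measures the uncertainty or information content of the distribution.

For a Geometric distribution with p=0.576 (number of trials until the first success, k ≥ 1):
H(X) = 1.1832 nats

(In bits, this would be 1.7071 bits.)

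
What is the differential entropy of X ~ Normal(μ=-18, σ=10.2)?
3.7413 nats

We have X ~ Normal(μ=-18, σ=10.2).

The differential entropy measures the uncertainty or information content of the distribution.

For a Normal distribution with μ=-18, σ=10.2:
h(X) = 3.7413 nats

(In bits, this would be 5.3976 bits.)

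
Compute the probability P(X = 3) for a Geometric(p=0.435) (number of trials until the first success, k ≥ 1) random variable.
0.138863

We have X ~ Geometric(p=0.435) (number of trials until the first success, k ≥ 1).

For a Geometric distribution, the PMF gives us the probability of each outcome.

Using the PMF formula:
P(X = 3) = 0.138863

Rounded to 4 decimal places: 0.1389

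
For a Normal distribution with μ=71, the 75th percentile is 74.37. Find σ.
σ = 4.9964

For X ~ Normal(μ, σ), the p-th percentile satisfies x = μ + z_p × σ,
where z_p = Φ⁻¹(p) is the standard normal quantile.

Step 1: z_{0.75} = Φ⁻¹(0.75) = 0.6745

Step 2: Solve for σ:
74.37 = 71 + 0.6745 × σ
σ = (74.37 - 71) / 0.6745
σ = 3.37 / 0.6745
σ = 4.9964

Verification: μ + z × σ = 71 + 0.6745 × 4.9964 = 74.37 ✓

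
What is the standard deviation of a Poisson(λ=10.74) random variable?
3.2772

We have X ~ Poisson(λ=10.74).

For a Poisson distribution with λ=10.74:
σ = √Var(X) = 3.2772

The standard deviation is the square root of the variance.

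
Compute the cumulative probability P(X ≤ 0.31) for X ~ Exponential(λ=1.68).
0.405955

We have X ~ Exponential(λ=1.68).

The CDF gives us P(X ≤ k).

Using the CDF:
P(X ≤ 0.31) = 0.405955

This means there's approximately a 40.6% chance that X is at most 0.31.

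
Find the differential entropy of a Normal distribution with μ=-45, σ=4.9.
3.0082 nats

We have X ~ Normal(μ=-45, σ=4.9).

The differential entropy measures the uncertainty or information content of the distribution.

For a Normal distribution with μ=-45, σ=4.9:
h(X) = 3.0082 nats

(In bits, this would be 4.3399 bits.)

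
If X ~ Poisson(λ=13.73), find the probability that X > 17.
0.154119

We have X ~ Poisson(λ=13.73).

P(X > 17) = 1 - P(X ≤ 17)
                = 1 - F(17)
                = 1 - 0.845881
                = 0.154119

So there's approximately a 15.4% chance that X exceeds 17.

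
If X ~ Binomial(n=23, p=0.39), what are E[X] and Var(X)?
E[X] = 8.9700, Var(X) = 5.4717

We have X ~ Binomial(n=23, p=0.39).

For a Binomial distribution with n=23, p=0.39:

Expected value:
E[X] = 8.9700

Variance:
Var(X) = 5.4717

Standard deviation:
σ = √Var(X) = 2.3392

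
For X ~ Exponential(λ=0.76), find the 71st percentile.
1.6288

We have X ~ Exponential(λ=0.76).

We want to find x such that P(X ≤ x) = 0.71.

This is the 71st percentile, which means 71% of values fall below this point.

Using the inverse CDF (quantile function):
x = F⁻¹(0.71) = 1.6288

Verification: P(X ≤ 1.6288) = 0.71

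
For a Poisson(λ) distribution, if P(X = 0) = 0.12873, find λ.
λ = 2.0500

For a Poisson(λ) distribution, the PMF at 0 is:
P(X = 0) = λ^0 e^(-λ) / 0! = e^(-λ)

Given P(X = 0) = 0.12873:
e^(-λ) = 0.12873
-λ = ln(0.12873)
λ = -ln(0.12873) = 2.0500

Verification: e^(-2.0500) = 0.12873 ✓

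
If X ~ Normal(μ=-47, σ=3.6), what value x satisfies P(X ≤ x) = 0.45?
-47.4524

We have X ~ Normal(μ=-47, σ=3.6).

We want to find x such that P(X ≤ x) = 0.45.

This is the 45th percentile, which means 45% of values fall below this point.

Using the inverse CDF (quantile function):
x = F⁻¹(0.45) = -47.4524

Verification: P(X ≤ -47.4524) = 0.45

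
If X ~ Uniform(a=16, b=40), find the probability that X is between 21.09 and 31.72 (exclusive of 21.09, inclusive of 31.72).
0.442917

We have X ~ Uniform(a=16, b=40).

To find P(21.09 < X ≤ 31.72), we use:
P(21.09 < X ≤ 31.72) = P(X ≤ 31.72) - P(X ≤ 21.09)
                 = F(31.72) - F(21.09)
                 = 0.655000 - 0.212083
                 = 0.442917

So there's approximately a 44.3% chance that X falls in this range.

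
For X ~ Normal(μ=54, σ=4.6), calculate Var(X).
21.1600

We have X ~ Normal(μ=54, σ=4.6).

For a Normal distribution with μ=54, σ=4.6:
Var(X) = 21.1600

The variance measures the spread of the distribution around the mean.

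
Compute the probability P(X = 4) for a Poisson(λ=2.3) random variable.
0.116902

We have X ~ Poisson(λ=2.3).

For a Poisson distribution, the PMF gives us the probability of each outcome.

Using the PMF formula:
P(X = 4) = 0.116902

Rounded to 4 decimal places: 0.1169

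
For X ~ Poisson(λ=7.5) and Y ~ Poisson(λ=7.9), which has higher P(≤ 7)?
X has higher probability (P(X ≤ 7) = 0.5246 > P(Y ≤ 7) = 0.4670)

Compute P(≤ 7) for each distribution:

X ~ Poisson(λ=7.5):
P(X ≤ 7) = 0.5246

Y ~ Poisson(λ=7.9):
P(Y ≤ 7) = 0.4670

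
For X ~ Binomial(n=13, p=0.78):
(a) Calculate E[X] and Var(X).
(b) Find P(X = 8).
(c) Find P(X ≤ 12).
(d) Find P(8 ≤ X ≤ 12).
(a) E[X] = 10.1400, Var(X) = 2.2308
(b) P(X = 8) = 0.090876
(c) P(X ≤ 12) = 0.960442
(d) P(8 ≤ X ≤ 12) = 0.914230

We have X ~ Binomial(n=13, p=0.78).

(a) Moments:
E[X] = 10.1400
Var(X) = 2.2308
σ = √Var(X) = 1.4936

(b) Point probability using PMF:
P(X = 8) = 0.090876

(c) Cumulative probability using CDF:
P(X ≤ 12) = F(12) = 0.960442

(d) Range probability:
P(8 ≤ X ≤ 12) = P(X ≤ 12) - P(X ≤ 7)
                   = F(12) - F(7)
                   = 0.960442 - 0.046212
                   = 0.914230

This means approximately 91.4% of outcomes fall in the interval [8, 12].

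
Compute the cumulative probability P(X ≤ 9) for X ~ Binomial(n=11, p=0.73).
0.840988

We have X ~ Binomial(n=11, p=0.73).

The CDF gives us P(X ≤ k).

Using the CDF:
P(X ≤ 9) = 0.840988

This means there's approximately a 84.1% chance that X is at most 9.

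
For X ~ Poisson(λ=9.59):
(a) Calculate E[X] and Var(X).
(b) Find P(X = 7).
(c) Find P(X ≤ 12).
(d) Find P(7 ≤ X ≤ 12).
(a) E[X] = 9.5900, Var(X) = 9.5900
(b) P(X = 7) = 0.101255
(c) P(X ≤ 12) = 0.828741
(d) P(7 ≤ X ≤ 12) = 0.670556

We have X ~ Poisson(λ=9.59).

(a) Moments:
E[X] = 9.5900
Var(X) = 9.5900
σ = √Var(X) = 3.0968

(b) Point probability using PMF:
P(X = 7) = 0.101255

(c) Cumulative probability using CDF:
P(X ≤ 12) = F(12) = 0.828741

(d) Range probability:
P(7 ≤ X ≤ 12) = P(X ≤ 12) - P(X ≤ 6)
                   = F(12) - F(6)
                   = 0.828741 - 0.158185
                   = 0.670556

This means approximately 67.1% of outcomes fall in the interval [7, 12].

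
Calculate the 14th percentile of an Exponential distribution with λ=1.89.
0.0798

We have X ~ Exponential(λ=1.89).

We want to find x such that P(X ≤ x) = 0.14.

This is the 14th percentile, which means 14% of values fall below this point.

Using the inverse CDF (quantile function):
x = F⁻¹(0.14) = 0.0798

Verification: P(X ≤ 0.0798) = 0.14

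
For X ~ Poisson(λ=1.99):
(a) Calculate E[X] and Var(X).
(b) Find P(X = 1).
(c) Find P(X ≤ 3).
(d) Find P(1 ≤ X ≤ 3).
(a) E[X] = 1.9900, Var(X) = 1.9900
(b) P(X = 1) = 0.272024
(c) P(X ≤ 3) = 0.858923
(d) P(1 ≤ X ≤ 3) = 0.722228

We have X ~ Poisson(λ=1.99).

(a) Moments:
E[X] = 1.9900
Var(X) = 1.9900
σ = √Var(X) = 1.4107

(b) Point probability using PMF:
P(X = 1) = 0.272024

(c) Cumulative probability using CDF:
P(X ≤ 3) = F(3) = 0.858923

(d) Range probability:
P(1 ≤ X ≤ 3) = P(X ≤ 3) - P(X ≤ 0)
                   = F(3) - F(0)
                   = 0.858923 - 0.136695
                   = 0.722228

This means approximately 72.2% of outcomes fall in the interval [1, 3].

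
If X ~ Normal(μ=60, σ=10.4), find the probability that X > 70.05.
0.166935

We have X ~ Normal(μ=60, σ=10.4).

P(X > 70.05) = 1 - P(X ≤ 70.05)
                = 1 - F(70.05)
                = 1 - 0.833065
                = 0.166935

So there's approximately a 16.7% chance that X exceeds 70.05.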